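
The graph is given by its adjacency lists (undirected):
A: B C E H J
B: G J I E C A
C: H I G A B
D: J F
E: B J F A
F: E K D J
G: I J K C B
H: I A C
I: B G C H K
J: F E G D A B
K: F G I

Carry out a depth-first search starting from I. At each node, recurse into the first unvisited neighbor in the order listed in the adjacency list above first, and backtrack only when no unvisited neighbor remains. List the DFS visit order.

I -> B -> G -> J -> F -> E -> A -> C -> H -> K -> D

Visit I
I → B
B → G
G → J
J → F
F → E
E → A
A → C
C → H
F → K
F → D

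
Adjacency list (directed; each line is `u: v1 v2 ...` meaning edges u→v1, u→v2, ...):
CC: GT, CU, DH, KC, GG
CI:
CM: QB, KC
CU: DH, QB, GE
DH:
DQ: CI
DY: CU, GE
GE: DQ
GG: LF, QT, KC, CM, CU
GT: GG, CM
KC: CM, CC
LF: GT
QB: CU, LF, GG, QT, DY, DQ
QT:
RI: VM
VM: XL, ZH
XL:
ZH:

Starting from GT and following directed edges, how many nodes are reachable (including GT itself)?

14

BFS from GT visits: GT, CM, GG, KC, QB, CU, LF, QT, CC, DQ, DY, DH, GE, CI
Reachable nodes: 14 of 18 total.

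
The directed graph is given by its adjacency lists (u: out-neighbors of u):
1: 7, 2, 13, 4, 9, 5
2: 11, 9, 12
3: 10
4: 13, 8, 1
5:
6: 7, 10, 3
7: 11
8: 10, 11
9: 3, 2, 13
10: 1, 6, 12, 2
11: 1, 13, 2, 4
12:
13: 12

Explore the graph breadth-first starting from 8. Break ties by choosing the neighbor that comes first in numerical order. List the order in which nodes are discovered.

8 → 10 → 11 → 1 → 2 → 6 → 12 → 4 → 13 → 5 → 7 → 9 → 3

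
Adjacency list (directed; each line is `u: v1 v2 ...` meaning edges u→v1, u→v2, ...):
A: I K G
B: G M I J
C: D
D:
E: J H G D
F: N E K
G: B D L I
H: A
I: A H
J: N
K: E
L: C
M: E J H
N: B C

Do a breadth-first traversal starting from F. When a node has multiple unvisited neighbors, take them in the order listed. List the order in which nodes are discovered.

F, N, E, K, B, C, J, H, G, D, M, I, A, L

Visit F; enqueue N, E, K → queue [N, E, K]
Visit N; enqueue B, C → queue [E, K, B, C]
Visit E; enqueue J, H, G, D → queue [K, B, C, J, H, G, D]
Visit K → queue [B, C, J, H, G, D]
Visit B; enqueue M, I → queue [C, J, H, G, D, M, I]
Visit C → queue [J, H, G, D, M, I]
Visit J → queue [H, G, D, M, I]
Visit H; enqueue A → queue [G, D, M, I, A]
Visit G; enqueue L → queue [D, M, I, A, L]
Visit D → queue [M, I, A, L]
Visit M → queue [I, A, L]
Visit I → queue [A, L]
Visit A → queue [L]
Visit L → queue []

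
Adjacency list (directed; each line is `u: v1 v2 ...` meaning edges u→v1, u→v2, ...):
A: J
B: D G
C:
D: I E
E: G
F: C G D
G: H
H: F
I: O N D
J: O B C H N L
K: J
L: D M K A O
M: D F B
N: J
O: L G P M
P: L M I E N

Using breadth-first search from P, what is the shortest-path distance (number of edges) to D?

2

Level 0: P
Level 1: E, I, L, M, N
Level 2: A, B, D, F, G, J, K, O
Level 3: C, H
D first appears at level 2.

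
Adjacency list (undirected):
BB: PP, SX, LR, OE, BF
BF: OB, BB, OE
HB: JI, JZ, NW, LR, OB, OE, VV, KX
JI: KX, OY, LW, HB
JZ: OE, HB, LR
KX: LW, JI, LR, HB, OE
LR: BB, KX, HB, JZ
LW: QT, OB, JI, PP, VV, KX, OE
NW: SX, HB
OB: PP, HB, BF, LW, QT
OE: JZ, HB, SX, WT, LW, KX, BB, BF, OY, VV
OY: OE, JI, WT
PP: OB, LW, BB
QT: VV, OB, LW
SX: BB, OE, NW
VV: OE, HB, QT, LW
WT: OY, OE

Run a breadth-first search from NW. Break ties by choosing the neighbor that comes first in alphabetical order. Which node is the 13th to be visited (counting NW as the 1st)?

OY

Visit NW; enqueue HB, SX → queue [HB, SX]
Visit HB; enqueue JI, JZ, KX, LR, OB, OE, VV → queue [SX, JI, JZ, KX, LR, OB, OE, VV]
Visit SX; enqueue BB → queue [JI, JZ, KX, LR, OB, OE, VV, BB]
Visit JI; enqueue LW, OY → queue [JZ, KX, LR, OB, OE, VV, BB, LW, OY]
Visit JZ → queue [KX, LR, OB, OE, VV, BB, LW, OY]
Visit KX → queue [LR, OB, OE, VV, BB, LW, OY]
Visit LR → queue [OB, OE, VV, BB, LW, OY]
Visit OB; enqueue BF, PP, QT → queue [OE, VV, BB, LW, OY, BF, PP, QT]
Visit OE; enqueue WT → queue [VV, BB, LW, OY, BF, PP, QT, WT]
Visit VV → queue [BB, LW, OY, BF, PP, QT, WT]
Visit BB → queue [LW, OY, BF, PP, QT, WT]
Visit LW → queue [OY, BF, PP, QT, WT]
Visit OY → queue [BF, PP, QT, WT]
Visit BF → queue [PP, QT, WT]
Visit PP → queue [QT, WT]
Visit QT → queue [WT]
Visit WT → queue []

Visit order: NW, HB, SX, JI, JZ, KX, LR, OB, OE, VV, BB, LW, OY, BF, PP, QT, WT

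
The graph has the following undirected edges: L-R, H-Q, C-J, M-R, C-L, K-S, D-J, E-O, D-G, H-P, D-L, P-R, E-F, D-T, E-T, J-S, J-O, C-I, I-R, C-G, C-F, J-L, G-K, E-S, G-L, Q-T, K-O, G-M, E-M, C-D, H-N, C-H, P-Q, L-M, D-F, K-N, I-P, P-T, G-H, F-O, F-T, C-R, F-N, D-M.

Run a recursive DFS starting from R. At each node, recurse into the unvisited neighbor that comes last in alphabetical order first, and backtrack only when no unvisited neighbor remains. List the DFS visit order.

Visit R
R → P
P → T
T → Q
Q → H
H → N
N → K
K → S
S → J
J → O
O → F
F → E
E → M
M → L
L → G
G → D
D → C
C → I

R P T Q H N K S J O F E M L G D C I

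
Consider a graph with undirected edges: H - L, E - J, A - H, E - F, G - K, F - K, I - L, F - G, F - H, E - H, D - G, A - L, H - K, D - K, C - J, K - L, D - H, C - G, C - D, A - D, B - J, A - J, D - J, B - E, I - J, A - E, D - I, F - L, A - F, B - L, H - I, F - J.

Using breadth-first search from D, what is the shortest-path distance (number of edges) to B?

2

Level 0: D
Level 1: A, C, G, H, I, J, K
Level 2: B, E, F, L
B first appears at level 2.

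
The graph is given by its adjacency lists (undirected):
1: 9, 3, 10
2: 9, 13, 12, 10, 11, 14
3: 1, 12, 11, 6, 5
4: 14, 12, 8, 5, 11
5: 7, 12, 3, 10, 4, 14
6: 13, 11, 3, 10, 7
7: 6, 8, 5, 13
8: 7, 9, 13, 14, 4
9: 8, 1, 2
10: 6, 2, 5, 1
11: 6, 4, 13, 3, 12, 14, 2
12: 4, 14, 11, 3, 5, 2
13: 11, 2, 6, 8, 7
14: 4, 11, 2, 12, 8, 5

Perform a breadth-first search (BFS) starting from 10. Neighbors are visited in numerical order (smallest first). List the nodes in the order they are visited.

Visit 10; enqueue 1, 2, 5, 6 → queue [1, 2, 5, 6]
Visit 1; enqueue 3, 9 → queue [2, 5, 6, 3, 9]
Visit 2; enqueue 11, 12, 13, 14 → queue [5, 6, 3, 9, 11, 12, 13, 14]
Visit 5; enqueue 4, 7 → queue [6, 3, 9, 11, 12, 13, 14, 4, 7]
Visit 6 → queue [3, 9, 11, 12, 13, 14, 4, 7]
Visit 3 → queue [9, 11, 12, 13, 14, 4, 7]
Visit 9; enqueue 8 → queue [11, 12, 13, 14, 4, 7, 8]
Visit 11 → queue [12, 13, 14, 4, 7, 8]
Visit 12 → queue [13, 14, 4, 7, 8]
Visit 13 → queue [14, 4, 7, 8]
Visit 14 → queue [4, 7, 8]
Visit 4 → queue [7, 8]
Visit 7 → queue [8]
Visit 8 → queue []

10 → 1 → 2 → 5 → 6 → 3 → 9 → 11 → 12 → 13 → 14 → 4 → 7 → 8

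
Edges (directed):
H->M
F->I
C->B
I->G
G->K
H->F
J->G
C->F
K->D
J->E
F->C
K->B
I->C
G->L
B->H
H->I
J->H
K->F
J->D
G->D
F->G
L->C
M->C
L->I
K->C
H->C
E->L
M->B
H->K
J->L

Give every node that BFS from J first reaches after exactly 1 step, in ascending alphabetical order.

D, E, G, H, L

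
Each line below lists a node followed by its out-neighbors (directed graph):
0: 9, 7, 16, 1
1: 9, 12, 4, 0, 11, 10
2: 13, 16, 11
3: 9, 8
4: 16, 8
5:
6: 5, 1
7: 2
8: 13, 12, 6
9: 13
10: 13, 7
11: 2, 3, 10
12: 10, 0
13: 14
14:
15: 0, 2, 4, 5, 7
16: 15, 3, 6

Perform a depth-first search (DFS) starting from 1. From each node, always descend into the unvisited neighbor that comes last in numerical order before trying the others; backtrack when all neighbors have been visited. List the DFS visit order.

Visit 1
1 → 12
12 → 10
10 → 13
13 → 14
10 → 7
7 → 2
2 → 16
16 → 15
15 → 5
15 → 4
4 → 8
8 → 6
15 → 0
0 → 9
16 → 3
2 → 11

1, 12, 10, 13, 14, 7, 2, 16, 15, 5, 4, 8, 6, 0, 9, 3, 11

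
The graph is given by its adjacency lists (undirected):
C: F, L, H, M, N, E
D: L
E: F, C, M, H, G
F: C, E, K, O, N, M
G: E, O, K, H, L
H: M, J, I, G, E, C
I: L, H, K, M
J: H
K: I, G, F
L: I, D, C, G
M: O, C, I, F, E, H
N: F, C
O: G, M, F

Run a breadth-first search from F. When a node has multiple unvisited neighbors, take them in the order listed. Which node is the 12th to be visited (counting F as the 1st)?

D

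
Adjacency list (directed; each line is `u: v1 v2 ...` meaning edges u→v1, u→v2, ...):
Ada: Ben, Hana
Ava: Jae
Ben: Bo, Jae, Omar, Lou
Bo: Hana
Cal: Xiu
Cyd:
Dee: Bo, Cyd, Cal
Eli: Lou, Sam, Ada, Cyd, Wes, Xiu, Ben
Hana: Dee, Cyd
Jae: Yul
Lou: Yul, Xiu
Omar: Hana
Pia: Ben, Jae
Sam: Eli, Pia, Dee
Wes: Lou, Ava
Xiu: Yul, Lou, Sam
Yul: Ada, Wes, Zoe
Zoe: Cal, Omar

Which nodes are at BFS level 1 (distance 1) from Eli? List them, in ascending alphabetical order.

Level 0: Eli
Level 1: Ada, Ben, Cyd, Lou, Sam, Wes, Xiu
Level 2: Ava, Bo, Dee, Hana, Jae, Omar, Pia, Yul
Level 3: Cal, Zoe

Ada, Ben, Cyd, Lou, Sam, Wes, Xiu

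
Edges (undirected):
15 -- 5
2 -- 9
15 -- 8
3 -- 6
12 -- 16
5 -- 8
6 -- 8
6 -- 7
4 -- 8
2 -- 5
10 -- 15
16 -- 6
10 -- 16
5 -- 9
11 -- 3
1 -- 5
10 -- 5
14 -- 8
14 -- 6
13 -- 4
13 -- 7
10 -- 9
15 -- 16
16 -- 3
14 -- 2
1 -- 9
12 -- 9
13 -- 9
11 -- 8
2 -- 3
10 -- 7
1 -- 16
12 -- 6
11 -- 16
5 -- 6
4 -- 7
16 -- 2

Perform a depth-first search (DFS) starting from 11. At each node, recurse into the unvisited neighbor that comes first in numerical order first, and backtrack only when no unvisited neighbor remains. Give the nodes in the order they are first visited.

11 -> 3 -> 2 -> 5 -> 1 -> 9 -> 10 -> 7 -> 4 -> 8 -> 6 -> 12 -> 16 -> 15 -> 14 -> 13

Visit 11
11 → 3
3 → 2
2 → 5
5 → 1
1 → 9
9 → 10
10 → 7
7 → 4
4 → 8
8 → 6
6 → 12
12 → 16
16 → 15
6 → 14
4 → 13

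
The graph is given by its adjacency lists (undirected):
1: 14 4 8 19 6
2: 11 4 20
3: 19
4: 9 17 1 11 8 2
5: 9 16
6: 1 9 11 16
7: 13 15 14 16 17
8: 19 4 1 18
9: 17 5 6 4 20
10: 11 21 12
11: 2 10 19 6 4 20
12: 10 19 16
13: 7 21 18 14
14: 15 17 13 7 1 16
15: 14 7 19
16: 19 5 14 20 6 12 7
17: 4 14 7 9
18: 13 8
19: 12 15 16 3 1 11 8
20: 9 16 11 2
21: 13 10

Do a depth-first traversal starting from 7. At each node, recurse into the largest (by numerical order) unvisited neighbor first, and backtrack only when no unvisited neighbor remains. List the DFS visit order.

Visit 7
7 → 17
17 → 14
14 → 16
16 → 20
20 → 11
11 → 19
19 → 15
19 → 12
12 → 10
10 → 21
21 → 13
13 → 18
18 → 8
8 → 4
4 → 9
9 → 6
6 → 1
9 → 5
4 → 2
19 → 3

7 17 14 16 20 11 19 15 12 10 21 13 18 8 4 9 6 1 5 2 3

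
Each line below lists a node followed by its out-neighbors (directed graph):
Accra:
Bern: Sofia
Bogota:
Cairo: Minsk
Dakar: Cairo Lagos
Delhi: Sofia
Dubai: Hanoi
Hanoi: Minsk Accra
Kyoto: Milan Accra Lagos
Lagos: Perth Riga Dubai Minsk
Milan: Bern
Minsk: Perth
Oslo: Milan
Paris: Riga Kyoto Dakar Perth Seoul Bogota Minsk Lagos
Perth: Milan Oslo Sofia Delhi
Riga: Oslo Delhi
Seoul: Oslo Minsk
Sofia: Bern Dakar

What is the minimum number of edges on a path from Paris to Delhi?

2

Level 0: Paris
Level 1: Bogota, Dakar, Kyoto, Lagos, Minsk, Perth, Riga, Seoul
Level 2: Accra, Cairo, Delhi, Dubai, Milan, Oslo, Sofia
Level 3: Bern, Hanoi
Delhi first appears at level 2.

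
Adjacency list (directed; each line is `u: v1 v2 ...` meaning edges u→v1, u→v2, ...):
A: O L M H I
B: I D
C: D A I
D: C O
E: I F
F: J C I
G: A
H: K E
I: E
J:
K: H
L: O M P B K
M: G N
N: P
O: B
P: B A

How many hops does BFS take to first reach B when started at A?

2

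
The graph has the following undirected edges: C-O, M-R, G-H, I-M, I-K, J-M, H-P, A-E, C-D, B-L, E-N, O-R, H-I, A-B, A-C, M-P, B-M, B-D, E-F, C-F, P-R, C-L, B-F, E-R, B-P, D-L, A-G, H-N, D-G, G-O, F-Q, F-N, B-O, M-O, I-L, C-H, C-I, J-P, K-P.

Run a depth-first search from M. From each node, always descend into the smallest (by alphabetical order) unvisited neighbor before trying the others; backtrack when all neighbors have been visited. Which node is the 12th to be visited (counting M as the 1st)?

R

Visit M
M → B
B → A
A → C
C → D
D → G
G → H
H → I
I → K
K → P
P → J
P → R
R → E
E → F
F → N
F → Q
R → O
I → L

Visit order: M, B, A, C, D, G, H, I, K, P, J, R, E, F, N, Q, O, L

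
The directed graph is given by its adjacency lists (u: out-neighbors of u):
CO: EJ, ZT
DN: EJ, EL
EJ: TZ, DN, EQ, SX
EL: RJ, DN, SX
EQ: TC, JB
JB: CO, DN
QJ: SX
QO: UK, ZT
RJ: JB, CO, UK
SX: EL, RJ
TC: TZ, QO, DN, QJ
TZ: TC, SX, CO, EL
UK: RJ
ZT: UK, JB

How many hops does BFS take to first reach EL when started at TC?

2

Level 0: TC
Level 1: DN, QJ, QO, TZ
Level 2: CO, EJ, EL, SX, UK, ZT
Level 3: EQ, JB, RJ
EL first appears at level 2.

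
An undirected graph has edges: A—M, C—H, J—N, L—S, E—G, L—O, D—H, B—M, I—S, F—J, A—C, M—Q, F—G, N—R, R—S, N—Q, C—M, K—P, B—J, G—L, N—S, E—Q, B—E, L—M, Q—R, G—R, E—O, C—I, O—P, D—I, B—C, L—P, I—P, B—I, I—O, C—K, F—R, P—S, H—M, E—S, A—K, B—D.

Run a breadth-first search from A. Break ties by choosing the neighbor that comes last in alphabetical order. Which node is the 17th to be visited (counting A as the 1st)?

D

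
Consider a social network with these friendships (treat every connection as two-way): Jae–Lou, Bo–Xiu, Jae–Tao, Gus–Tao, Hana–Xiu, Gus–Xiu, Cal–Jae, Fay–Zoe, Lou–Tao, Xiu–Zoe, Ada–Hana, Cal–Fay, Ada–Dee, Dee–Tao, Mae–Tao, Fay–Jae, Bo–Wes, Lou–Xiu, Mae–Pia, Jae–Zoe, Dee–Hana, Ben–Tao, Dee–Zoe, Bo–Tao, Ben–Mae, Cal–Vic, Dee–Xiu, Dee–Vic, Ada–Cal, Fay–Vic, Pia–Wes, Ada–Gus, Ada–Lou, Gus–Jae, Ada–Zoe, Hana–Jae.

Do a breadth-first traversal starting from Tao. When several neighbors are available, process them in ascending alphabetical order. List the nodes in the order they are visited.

Visit Tao; enqueue Ben, Bo, Dee, Gus, Jae, Lou, Mae → queue [Ben, Bo, Dee, Gus, Jae, Lou, Mae]
Visit Ben → queue [Bo, Dee, Gus, Jae, Lou, Mae]
Visit Bo; enqueue Wes, Xiu → queue [Dee, Gus, Jae, Lou, Mae, Wes, Xiu]
Visit Dee; enqueue Ada, Hana, Vic, Zoe → queue [Gus, Jae, Lou, Mae, Wes, Xiu, Ada, Hana, Vic, Zoe]
Visit Gus → queue [Jae, Lou, Mae, Wes, Xiu, Ada, Hana, Vic, Zoe]
Visit Jae; enqueue Cal, Fay → queue [Lou, Mae, Wes, Xiu, Ada, Hana, Vic, Zoe, Cal, Fay]
Visit Lou → queue [Mae, Wes, Xiu, Ada, Hana, Vic, Zoe, Cal, Fay]
Visit Mae; enqueue Pia → queue [Wes, Xiu, Ada, Hana, Vic, Zoe, Cal, Fay, Pia]
Visit Wes → queue [Xiu, Ada, Hana, Vic, Zoe, Cal, Fay, Pia]
Visit Xiu → queue [Ada, Hana, Vic, Zoe, Cal, Fay, Pia]
Visit Ada → queue [Hana, Vic, Zoe, Cal, Fay, Pia]
Visit Hana → queue [Vic, Zoe, Cal, Fay, Pia]
Visit Vic → queue [Zoe, Cal, Fay, Pia]
Visit Zoe → queue [Cal, Fay, Pia]
Visit Cal → queue [Fay, Pia]
Visit Fay → queue [Pia]
Visit Pia → queue []

Tao, Ben, Bo, Dee, Gus, Jae, Lou, Mae, Wes, Xiu, Ada, Hana, Vic, Zoe, Cal, Fay, Pia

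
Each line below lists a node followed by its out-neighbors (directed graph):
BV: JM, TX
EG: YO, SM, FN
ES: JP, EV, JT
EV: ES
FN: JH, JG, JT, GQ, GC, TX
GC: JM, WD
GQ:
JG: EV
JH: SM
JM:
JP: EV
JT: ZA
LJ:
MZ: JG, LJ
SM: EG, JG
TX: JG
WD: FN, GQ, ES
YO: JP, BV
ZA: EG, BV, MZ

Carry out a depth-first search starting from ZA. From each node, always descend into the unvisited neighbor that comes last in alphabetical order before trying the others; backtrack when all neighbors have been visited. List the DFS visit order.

ZA → MZ → LJ → JG → EV → ES → JT → JP → EG → YO → BV → TX → JM → SM → FN → JH → GQ → GC → WD

Visit ZA
ZA → MZ
MZ → LJ
MZ → JG
JG → EV
EV → ES
ES → JT
ES → JP
ZA → EG
EG → YO
YO → BV
BV → TX
BV → JM
EG → SM
EG → FN
FN → JH
FN → GQ
FN → GC
GC → WD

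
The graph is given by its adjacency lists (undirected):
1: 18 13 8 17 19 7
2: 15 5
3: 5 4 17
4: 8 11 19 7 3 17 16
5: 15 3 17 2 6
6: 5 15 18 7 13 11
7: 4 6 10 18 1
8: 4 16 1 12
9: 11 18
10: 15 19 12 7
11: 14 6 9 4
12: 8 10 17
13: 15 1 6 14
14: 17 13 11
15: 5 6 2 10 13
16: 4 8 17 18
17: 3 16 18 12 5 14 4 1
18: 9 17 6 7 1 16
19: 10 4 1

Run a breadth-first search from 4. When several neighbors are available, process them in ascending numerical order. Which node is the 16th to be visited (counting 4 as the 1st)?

14

Visit 4; enqueue 3, 7, 8, 11, 16, 17, 19 → queue [3, 7, 8, 11, 16, 17, 19]
Visit 3; enqueue 5 → queue [7, 8, 11, 16, 17, 19, 5]
Visit 7; enqueue 1, 6, 10, 18 → queue [8, 11, 16, 17, 19, 5, 1, 6, 10, 18]
Visit 8; enqueue 12 → queue [11, 16, 17, 19, 5, 1, 6, 10, 18, 12]
Visit 11; enqueue 9, 14 → queue [16, 17, 19, 5, 1, 6, 10, 18, 12, 9, 14]
Visit 16 → queue [17, 19, 5, 1, 6, 10, 18, 12, 9, 14]
Visit 17 → queue [19, 5, 1, 6, 10, 18, 12, 9, 14]
Visit 19 → queue [5, 1, 6, 10, 18, 12, 9, 14]
Visit 5; enqueue 2, 15 → queue [1, 6, 10, 18, 12, 9, 14, 2, 15]
Visit 1; enqueue 13 → queue [6, 10, 18, 12, 9, 14, 2, 15, 13]
Visit 6 → queue [10, 18, 12, 9, 14, 2, 15, 13]
Visit 10 → queue [18, 12, 9, 14, 2, 15, 13]
Visit 18 → queue [12, 9, 14, 2, 15, 13]
Visit 12 → queue [9, 14, 2, 15, 13]
Visit 9 → queue [14, 2, 15, 13]
Visit 14 → queue [2, 15, 13]
Visit 2 → queue [15, 13]
Visit 15 → queue [13]
Visit 13 → queue []

Visit order: 4, 3, 7, 8, 11, 16, 17, 19, 5, 1, 6, 10, 18, 12, 9, 14, 2, 15, 13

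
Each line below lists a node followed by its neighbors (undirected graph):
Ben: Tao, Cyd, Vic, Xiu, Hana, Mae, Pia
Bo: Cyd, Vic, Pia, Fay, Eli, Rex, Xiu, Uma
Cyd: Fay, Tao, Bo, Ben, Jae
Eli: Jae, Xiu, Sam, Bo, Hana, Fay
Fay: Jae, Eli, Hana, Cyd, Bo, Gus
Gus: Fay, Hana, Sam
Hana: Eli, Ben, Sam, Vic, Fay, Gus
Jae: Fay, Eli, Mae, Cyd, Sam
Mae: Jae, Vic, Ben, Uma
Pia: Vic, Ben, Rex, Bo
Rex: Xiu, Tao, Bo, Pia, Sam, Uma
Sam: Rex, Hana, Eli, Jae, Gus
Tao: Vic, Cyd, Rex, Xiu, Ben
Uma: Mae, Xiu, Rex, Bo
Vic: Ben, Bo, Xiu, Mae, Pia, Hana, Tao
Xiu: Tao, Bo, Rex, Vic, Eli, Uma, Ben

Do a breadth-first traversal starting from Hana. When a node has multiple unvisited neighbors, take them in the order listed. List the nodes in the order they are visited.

Visit Hana; enqueue Eli, Ben, Sam, Vic, Fay, Gus → queue [Eli, Ben, Sam, Vic, Fay, Gus]
Visit Eli; enqueue Jae, Xiu, Bo → queue [Ben, Sam, Vic, Fay, Gus, Jae, Xiu, Bo]
Visit Ben; enqueue Tao, Cyd, Mae, Pia → queue [Sam, Vic, Fay, Gus, Jae, Xiu, Bo, Tao, Cyd, Mae, Pia]
Visit Sam; enqueue Rex → queue [Vic, Fay, Gus, Jae, Xiu, Bo, Tao, Cyd, Mae, Pia, Rex]
Visit Vic → queue [Fay, Gus, Jae, Xiu, Bo, Tao, Cyd, Mae, Pia, Rex]
Visit Fay → queue [Gus, Jae, Xiu, Bo, Tao, Cyd, Mae, Pia, Rex]
Visit Gus → queue [Jae, Xiu, Bo, Tao, Cyd, Mae, Pia, Rex]
Visit Jae → queue [Xiu, Bo, Tao, Cyd, Mae, Pia, Rex]
Visit Xiu; enqueue Uma → queue [Bo, Tao, Cyd, Mae, Pia, Rex, Uma]
Visit Bo → queue [Tao, Cyd, Mae, Pia, Rex, Uma]
Visit Tao → queue [Cyd, Mae, Pia, Rex, Uma]
Visit Cyd → queue [Mae, Pia, Rex, Uma]
Visit Mae → queue [Pia, Rex, Uma]
Visit Pia → queue [Rex, Uma]
Visit Rex → queue [Uma]
Visit Uma → queue []

Hana, Eli, Ben, Sam, Vic, Fay, Gus, Jae, Xiu, Bo, Tao, Cyd, Mae, Pia, Rex, Uma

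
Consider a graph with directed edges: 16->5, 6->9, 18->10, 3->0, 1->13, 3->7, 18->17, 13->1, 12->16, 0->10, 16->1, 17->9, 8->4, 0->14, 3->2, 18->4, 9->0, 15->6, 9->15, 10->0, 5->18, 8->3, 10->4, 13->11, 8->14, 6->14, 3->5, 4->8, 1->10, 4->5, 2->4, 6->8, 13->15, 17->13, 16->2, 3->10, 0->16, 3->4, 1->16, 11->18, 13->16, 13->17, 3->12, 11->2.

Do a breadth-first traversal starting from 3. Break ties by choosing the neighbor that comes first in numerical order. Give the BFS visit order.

Visit 3; enqueue 0, 2, 4, 5, 7, 10, 12 → queue [0, 2, 4, 5, 7, 10, 12]
Visit 0; enqueue 14, 16 → queue [2, 4, 5, 7, 10, 12, 14, 16]
Visit 2 → queue [4, 5, 7, 10, 12, 14, 16]
Visit 4; enqueue 8 → queue [5, 7, 10, 12, 14, 16, 8]
Visit 5; enqueue 18 → queue [7, 10, 12, 14, 16, 8, 18]
Visit 7 → queue [10, 12, 14, 16, 8, 18]
Visit 10 → queue [12, 14, 16, 8, 18]
Visit 12 → queue [14, 16, 8, 18]
Visit 14 → queue [16, 8, 18]
Visit 16; enqueue 1 → queue [8, 18, 1]
Visit 8 → queue [18, 1]
Visit 18; enqueue 17 → queue [1, 17]
Visit 1; enqueue 13 → queue [17, 13]
Visit 17; enqueue 9 → queue [13, 9]
Visit 13; enqueue 11, 15 → queue [9, 11, 15]
Visit 9 → queue [11, 15]
Visit 11 → queue [15]
Visit 15; enqueue 6 → queue [6]
Visit 6 → queue []

3, 0, 2, 4, 5, 7, 10, 12, 14, 16, 8, 18, 1, 17, 13, 9, 11, 15, 6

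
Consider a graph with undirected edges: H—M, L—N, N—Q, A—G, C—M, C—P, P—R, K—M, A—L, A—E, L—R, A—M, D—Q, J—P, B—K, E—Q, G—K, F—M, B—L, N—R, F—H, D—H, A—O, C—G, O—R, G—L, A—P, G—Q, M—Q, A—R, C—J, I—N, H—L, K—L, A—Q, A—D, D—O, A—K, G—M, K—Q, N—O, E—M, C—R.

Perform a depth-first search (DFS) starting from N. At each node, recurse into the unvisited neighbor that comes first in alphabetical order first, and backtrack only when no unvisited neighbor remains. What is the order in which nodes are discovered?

N → I → L → A → D → H → F → M → C → G → K → B → Q → E → J → P → R → O

Visit N
N → I
N → L
L → A
A → D
D → H
H → F
F → M
M → C
C → G
G → K
K → B
K → Q
Q → E
C → J
J → P
P → R
R → O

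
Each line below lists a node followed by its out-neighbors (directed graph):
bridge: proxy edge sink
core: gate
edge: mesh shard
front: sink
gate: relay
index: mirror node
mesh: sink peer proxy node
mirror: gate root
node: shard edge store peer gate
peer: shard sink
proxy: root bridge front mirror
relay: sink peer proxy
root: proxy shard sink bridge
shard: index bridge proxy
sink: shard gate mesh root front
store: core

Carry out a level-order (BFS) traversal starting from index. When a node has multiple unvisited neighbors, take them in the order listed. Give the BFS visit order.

index -> mirror -> node -> gate -> root -> shard -> edge -> store -> peer -> relay -> proxy -> sink -> bridge -> mesh -> core -> front

Visit index; enqueue mirror, node → queue [mirror, node]
Visit mirror; enqueue gate, root → queue [node, gate, root]
Visit node; enqueue shard, edge, store, peer → queue [gate, root, shard, edge, store, peer]
Visit gate; enqueue relay → queue [root, shard, edge, store, peer, relay]
Visit root; enqueue proxy, sink, bridge → queue [shard, edge, store, peer, relay, proxy, sink, bridge]
Visit shard → queue [edge, store, peer, relay, proxy, sink, bridge]
Visit edge; enqueue mesh → queue [store, peer, relay, proxy, sink, bridge, mesh]
Visit store; enqueue core → queue [peer, relay, proxy, sink, bridge, mesh, core]
Visit peer → queue [relay, proxy, sink, bridge, mesh, core]
Visit relay → queue [proxy, sink, bridge, mesh, core]
Visit proxy; enqueue front → queue [sink, bridge, mesh, core, front]
Visit sink → queue [bridge, mesh, core, front]
Visit bridge → queue [mesh, core, front]
Visit mesh → queue [core, front]
Visit core → queue [front]
Visit front → queue []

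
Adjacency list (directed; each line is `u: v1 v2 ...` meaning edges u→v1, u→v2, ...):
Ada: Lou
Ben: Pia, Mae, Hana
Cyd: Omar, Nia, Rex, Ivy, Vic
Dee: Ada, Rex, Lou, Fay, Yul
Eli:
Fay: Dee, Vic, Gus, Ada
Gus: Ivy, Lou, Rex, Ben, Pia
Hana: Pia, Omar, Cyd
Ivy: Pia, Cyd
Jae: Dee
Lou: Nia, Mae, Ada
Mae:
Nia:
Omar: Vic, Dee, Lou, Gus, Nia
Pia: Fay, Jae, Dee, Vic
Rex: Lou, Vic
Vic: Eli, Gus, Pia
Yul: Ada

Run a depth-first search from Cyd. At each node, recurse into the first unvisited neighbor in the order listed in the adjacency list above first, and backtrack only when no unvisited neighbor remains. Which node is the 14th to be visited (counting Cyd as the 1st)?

Rex

Visit Cyd
Cyd → Omar
Omar → Vic
Vic → Eli
Vic → Gus
Gus → Ivy
Ivy → Pia
Pia → Fay
Fay → Dee
Dee → Ada
Ada → Lou
Lou → Nia
Lou → Mae
Dee → Rex
Dee → Yul
Pia → Jae
Gus → Ben
Ben → Hana

Visit order: Cyd, Omar, Vic, Eli, Gus, Ivy, Pia, Fay, Dee, Ada, Lou, Nia, Mae, Rex, Yul, Jae, Ben, Hana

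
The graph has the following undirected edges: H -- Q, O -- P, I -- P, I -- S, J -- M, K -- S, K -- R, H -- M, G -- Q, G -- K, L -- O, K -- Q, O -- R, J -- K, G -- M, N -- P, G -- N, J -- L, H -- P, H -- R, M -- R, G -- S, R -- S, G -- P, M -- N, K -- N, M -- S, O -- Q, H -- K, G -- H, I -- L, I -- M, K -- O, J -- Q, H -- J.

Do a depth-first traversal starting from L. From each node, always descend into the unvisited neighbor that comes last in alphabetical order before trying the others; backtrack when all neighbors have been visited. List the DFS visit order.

Visit L
L → O
O → R
R → S
S → M
M → N
N → P
P → I
P → H
H → Q
Q → K
K → J
K → G

L, O, R, S, M, N, P, I, H, Q, K, J, G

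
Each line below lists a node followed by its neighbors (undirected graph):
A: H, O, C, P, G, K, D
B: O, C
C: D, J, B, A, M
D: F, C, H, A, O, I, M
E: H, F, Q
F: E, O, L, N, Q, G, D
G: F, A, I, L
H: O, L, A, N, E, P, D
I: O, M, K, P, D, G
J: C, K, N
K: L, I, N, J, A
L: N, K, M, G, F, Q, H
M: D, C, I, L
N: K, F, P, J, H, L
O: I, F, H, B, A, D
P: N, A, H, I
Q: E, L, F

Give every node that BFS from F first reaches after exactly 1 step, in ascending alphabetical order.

Level 0: F
Level 1: D, E, G, L, N, O, Q
Level 2: A, B, C, H, I, J, K, M, P

D, E, G, L, N, O, Q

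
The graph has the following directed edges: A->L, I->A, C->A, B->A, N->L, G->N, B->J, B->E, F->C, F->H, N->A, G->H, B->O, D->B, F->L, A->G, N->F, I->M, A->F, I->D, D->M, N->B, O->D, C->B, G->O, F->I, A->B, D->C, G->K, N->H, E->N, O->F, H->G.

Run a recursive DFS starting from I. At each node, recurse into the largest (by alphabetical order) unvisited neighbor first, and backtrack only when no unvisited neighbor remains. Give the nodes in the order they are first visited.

I → M → D → C → B → O → F → L → H → G → N → A → K → J → E

Visit I
I → M
I → D
D → C
C → B
B → O
O → F
F → L
F → H
H → G
G → N
N → A
G → K
B → J
B → E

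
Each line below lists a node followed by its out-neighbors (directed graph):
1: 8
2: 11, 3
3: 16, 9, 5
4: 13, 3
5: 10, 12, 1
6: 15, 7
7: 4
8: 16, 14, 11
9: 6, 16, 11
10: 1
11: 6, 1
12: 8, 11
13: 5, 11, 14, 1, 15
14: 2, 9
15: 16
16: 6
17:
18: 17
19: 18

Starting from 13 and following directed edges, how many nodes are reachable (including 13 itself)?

BFS from 13 visits: 13, 1, 5, 11, 14, 15, 8, 10, 12, 6, 2, 9, 16, 7, 3, 4
Reachable nodes: 16 of 19 total.

16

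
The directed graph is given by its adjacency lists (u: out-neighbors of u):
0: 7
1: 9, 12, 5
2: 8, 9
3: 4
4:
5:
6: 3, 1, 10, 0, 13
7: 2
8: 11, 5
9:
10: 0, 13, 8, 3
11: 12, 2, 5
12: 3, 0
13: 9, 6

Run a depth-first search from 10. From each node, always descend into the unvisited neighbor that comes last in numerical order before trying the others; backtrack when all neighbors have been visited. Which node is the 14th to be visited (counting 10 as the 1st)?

5

Visit 10
10 → 13
13 → 9
13 → 6
6 → 3
3 → 4
6 → 1
1 → 12
12 → 0
0 → 7
7 → 2
2 → 8
8 → 11
11 → 5

Visit order: 10, 13, 9, 6, 3, 4, 1, 12, 0, 7, 2, 8, 11, 5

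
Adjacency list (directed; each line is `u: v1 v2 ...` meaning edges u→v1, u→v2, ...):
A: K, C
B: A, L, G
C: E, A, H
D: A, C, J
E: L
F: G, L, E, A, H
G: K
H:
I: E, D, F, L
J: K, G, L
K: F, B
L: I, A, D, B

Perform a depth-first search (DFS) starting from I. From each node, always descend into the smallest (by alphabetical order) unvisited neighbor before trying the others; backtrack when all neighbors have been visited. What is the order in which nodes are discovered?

I → D → A → C → E → L → B → G → K → F → H → J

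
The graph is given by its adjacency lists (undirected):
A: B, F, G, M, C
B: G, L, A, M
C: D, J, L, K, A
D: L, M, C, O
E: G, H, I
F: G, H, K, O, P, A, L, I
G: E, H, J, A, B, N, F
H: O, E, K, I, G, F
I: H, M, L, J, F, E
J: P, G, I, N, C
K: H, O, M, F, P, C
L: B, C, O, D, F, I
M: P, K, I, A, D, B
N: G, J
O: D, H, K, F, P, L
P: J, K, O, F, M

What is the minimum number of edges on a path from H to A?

Level 0: H
Level 1: E, F, G, I, K, O
Level 2: A, B, C, D, J, L, M, N, P
A first appears at level 2.

2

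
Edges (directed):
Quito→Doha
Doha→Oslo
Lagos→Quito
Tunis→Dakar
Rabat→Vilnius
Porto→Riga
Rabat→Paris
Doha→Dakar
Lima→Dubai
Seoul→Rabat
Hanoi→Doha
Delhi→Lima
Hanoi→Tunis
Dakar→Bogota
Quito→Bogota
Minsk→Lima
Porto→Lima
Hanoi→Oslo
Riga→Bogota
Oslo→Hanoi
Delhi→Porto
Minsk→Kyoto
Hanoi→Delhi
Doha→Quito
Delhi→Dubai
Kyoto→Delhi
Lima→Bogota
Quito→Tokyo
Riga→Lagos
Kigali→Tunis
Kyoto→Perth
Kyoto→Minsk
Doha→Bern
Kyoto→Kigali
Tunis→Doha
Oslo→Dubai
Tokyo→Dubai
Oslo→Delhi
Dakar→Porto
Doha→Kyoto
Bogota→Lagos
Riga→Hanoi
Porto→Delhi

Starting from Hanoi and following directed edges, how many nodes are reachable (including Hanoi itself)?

19

BFS from Hanoi visits: Hanoi, Tunis, Oslo, Doha, Delhi, Dakar, Dubai, Quito, Kyoto, Bern, Porto, Lima, Bogota, Tokyo, Perth, Minsk, Kigali, Riga, Lagos
Reachable nodes: 19 of 23 total.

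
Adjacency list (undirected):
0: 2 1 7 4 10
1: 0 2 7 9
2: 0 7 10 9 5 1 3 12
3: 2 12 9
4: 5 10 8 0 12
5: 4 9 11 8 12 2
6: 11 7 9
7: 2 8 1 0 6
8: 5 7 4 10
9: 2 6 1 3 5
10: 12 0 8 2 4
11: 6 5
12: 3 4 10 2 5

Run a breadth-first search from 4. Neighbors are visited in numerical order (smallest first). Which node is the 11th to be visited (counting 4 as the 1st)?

Visit 4; enqueue 0, 5, 8, 10, 12 → queue [0, 5, 8, 10, 12]
Visit 0; enqueue 1, 2, 7 → queue [5, 8, 10, 12, 1, 2, 7]
Visit 5; enqueue 9, 11 → queue [8, 10, 12, 1, 2, 7, 9, 11]
Visit 8 → queue [10, 12, 1, 2, 7, 9, 11]
Visit 10 → queue [12, 1, 2, 7, 9, 11]
Visit 12; enqueue 3 → queue [1, 2, 7, 9, 11, 3]
Visit 1 → queue [2, 7, 9, 11, 3]
Visit 2 → queue [7, 9, 11, 3]
Visit 7; enqueue 6 → queue [9, 11, 3, 6]
Visit 9 → queue [11, 3, 6]
Visit 11 → queue [3, 6]
Visit 3 → queue [6]
Visit 6 → queue []

Visit order: 4, 0, 5, 8, 10, 12, 1, 2, 7, 9, 11, 3, 6

11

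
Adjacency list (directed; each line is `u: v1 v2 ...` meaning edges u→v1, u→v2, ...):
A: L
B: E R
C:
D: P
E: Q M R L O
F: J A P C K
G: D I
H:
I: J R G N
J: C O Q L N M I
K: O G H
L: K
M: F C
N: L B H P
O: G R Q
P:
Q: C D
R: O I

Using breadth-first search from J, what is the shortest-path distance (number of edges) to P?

Level 0: J
Level 1: C, I, L, M, N, O, Q
Level 2: B, D, F, G, H, K, P, R
Level 3: A, E
P first appears at level 2.

2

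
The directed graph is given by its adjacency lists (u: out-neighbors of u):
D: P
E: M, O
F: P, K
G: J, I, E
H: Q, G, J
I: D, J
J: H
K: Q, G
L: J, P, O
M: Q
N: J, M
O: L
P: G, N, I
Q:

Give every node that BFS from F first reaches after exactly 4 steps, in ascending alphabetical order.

H, O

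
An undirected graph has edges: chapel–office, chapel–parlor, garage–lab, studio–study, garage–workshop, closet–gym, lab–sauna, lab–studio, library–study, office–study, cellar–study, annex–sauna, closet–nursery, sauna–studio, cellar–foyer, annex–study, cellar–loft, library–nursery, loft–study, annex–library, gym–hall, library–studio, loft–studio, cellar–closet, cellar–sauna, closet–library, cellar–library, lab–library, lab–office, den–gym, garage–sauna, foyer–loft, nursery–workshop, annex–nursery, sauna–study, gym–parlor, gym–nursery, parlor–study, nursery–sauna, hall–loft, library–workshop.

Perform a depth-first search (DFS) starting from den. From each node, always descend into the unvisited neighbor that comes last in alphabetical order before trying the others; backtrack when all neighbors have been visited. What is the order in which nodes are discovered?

den -> gym -> parlor -> study -> studio -> sauna -> nursery -> workshop -> library -> lab -> office -> chapel -> garage -> closet -> cellar -> loft -> hall -> foyer -> annex

Visit den
den → gym
gym → parlor
parlor → study
study → studio
studio → sauna
sauna → nursery
nursery → workshop
workshop → library
library → lab
lab → office
office → chapel
lab → garage
library → closet
closet → cellar
cellar → loft
loft → hall
loft → foyer
library → annex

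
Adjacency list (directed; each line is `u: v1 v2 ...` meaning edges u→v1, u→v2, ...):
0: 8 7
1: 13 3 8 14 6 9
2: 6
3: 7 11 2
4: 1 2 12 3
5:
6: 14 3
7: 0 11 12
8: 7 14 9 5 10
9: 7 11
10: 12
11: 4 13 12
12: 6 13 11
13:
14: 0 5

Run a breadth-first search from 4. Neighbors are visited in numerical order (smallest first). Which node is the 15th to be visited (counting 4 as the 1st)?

0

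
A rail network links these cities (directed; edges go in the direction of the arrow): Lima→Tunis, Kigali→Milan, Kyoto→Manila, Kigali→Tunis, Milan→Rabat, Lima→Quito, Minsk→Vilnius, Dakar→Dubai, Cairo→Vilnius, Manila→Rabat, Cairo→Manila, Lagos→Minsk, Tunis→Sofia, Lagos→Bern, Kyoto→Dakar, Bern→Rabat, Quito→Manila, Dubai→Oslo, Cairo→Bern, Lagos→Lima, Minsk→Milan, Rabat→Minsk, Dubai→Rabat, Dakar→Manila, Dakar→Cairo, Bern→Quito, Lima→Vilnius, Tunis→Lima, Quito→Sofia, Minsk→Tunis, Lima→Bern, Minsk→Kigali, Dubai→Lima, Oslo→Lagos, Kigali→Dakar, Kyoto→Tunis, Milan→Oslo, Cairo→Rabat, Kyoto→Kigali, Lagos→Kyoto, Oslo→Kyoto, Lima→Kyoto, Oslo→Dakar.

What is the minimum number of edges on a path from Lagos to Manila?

Level 0: Lagos
Level 1: Bern, Kyoto, Lima, Minsk
Level 2: Dakar, Kigali, Manila, Milan, Quito, Rabat, Tunis, Vilnius
Level 3: Cairo, Dubai, Oslo, Sofia
Manila first appears at level 2.

2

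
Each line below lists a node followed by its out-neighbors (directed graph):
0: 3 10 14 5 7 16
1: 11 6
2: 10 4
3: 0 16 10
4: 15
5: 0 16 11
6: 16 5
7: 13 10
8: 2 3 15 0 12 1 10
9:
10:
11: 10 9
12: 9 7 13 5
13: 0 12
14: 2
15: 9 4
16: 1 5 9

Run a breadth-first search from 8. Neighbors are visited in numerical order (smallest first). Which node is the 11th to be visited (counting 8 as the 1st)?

Visit 8; enqueue 0, 1, 2, 3, 10, 12, 15 → queue [0, 1, 2, 3, 10, 12, 15]
Visit 0; enqueue 5, 7, 14, 16 → queue [1, 2, 3, 10, 12, 15, 5, 7, 14, 16]
Visit 1; enqueue 6, 11 → queue [2, 3, 10, 12, 15, 5, 7, 14, 16, 6, 11]
Visit 2; enqueue 4 → queue [3, 10, 12, 15, 5, 7, 14, 16, 6, 11, 4]
Visit 3 → queue [10, 12, 15, 5, 7, 14, 16, 6, 11, 4]
Visit 10 → queue [12, 15, 5, 7, 14, 16, 6, 11, 4]
Visit 12; enqueue 9, 13 → queue [15, 5, 7, 14, 16, 6, 11, 4, 9, 13]
Visit 15 → queue [5, 7, 14, 16, 6, 11, 4, 9, 13]
Visit 5 → queue [7, 14, 16, 6, 11, 4, 9, 13]
Visit 7 → queue [14, 16, 6, 11, 4, 9, 13]
Visit 14 → queue [16, 6, 11, 4, 9, 13]
Visit 16 → queue [6, 11, 4, 9, 13]
Visit 6 → queue [11, 4, 9, 13]
Visit 11 → queue [4, 9, 13]
Visit 4 → queue [9, 13]
Visit 9 → queue [13]
Visit 13 → queue []

Visit order: 8, 0, 1, 2, 3, 10, 12, 15, 5, 7, 14, 16, 6, 11, 4, 9, 13

14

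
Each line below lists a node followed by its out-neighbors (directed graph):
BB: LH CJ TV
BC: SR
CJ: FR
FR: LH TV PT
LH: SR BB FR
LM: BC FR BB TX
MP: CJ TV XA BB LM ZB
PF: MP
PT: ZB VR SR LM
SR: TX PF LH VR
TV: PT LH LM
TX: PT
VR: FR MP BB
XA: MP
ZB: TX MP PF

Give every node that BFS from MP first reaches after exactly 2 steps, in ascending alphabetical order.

BC, FR, LH, PF, PT, TX

Level 0: MP
Level 1: BB, CJ, LM, TV, XA, ZB
Level 2: BC, FR, LH, PF, PT, TX
Level 3: SR, VR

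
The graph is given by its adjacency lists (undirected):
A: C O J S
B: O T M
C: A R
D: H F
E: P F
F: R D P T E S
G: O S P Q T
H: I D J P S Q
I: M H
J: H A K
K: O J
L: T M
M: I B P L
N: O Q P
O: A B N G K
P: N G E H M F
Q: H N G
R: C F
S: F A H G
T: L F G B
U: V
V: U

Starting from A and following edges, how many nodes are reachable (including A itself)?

BFS from A visits: A, C, O, J, S, R, B, N, G, K, H, F, T, M, Q, P, I, D, E, L
Reachable nodes: 20 of 22 total.

20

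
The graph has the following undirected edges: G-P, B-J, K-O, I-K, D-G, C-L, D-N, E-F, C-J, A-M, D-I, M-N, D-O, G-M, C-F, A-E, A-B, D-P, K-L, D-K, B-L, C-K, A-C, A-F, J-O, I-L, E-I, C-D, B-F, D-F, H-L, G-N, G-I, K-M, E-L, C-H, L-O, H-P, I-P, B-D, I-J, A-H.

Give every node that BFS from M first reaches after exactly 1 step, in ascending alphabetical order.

Level 0: M
Level 1: A, G, K, N
Level 2: B, C, D, E, F, H, I, L, O, P
Level 3: J

A, G, K, N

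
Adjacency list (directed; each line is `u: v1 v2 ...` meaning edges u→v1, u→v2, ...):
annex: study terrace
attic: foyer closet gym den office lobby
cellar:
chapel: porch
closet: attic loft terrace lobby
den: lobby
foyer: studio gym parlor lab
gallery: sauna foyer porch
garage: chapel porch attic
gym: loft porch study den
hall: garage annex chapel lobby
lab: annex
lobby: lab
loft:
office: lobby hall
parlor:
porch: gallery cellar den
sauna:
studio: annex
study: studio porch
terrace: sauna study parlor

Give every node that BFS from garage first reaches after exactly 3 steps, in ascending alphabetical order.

hall, lab, loft, parlor, sauna, studio, study, terrace

Level 0: garage
Level 1: attic, chapel, porch
Level 2: cellar, closet, den, foyer, gallery, gym, lobby, office
Level 3: hall, lab, loft, parlor, sauna, studio, study, terrace
Level 4: annex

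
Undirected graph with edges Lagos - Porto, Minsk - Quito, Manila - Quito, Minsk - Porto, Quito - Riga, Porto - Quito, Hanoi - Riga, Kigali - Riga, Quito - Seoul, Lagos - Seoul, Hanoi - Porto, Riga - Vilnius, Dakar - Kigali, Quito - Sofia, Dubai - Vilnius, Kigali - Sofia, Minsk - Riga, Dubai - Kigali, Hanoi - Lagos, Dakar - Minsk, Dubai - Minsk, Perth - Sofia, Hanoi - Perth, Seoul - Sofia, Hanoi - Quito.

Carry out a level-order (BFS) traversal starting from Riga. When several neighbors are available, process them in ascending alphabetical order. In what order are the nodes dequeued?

Visit Riga; enqueue Hanoi, Kigali, Minsk, Quito, Vilnius → queue [Hanoi, Kigali, Minsk, Quito, Vilnius]
Visit Hanoi; enqueue Lagos, Perth, Porto → queue [Kigali, Minsk, Quito, Vilnius, Lagos, Perth, Porto]
Visit Kigali; enqueue Dakar, Dubai, Sofia → queue [Minsk, Quito, Vilnius, Lagos, Perth, Porto, Dakar, Dubai, Sofia]
Visit Minsk → queue [Quito, Vilnius, Lagos, Perth, Porto, Dakar, Dubai, Sofia]
Visit Quito; enqueue Manila, Seoul → queue [Vilnius, Lagos, Perth, Porto, Dakar, Dubai, Sofia, Manila, Seoul]
Visit Vilnius → queue [Lagos, Perth, Porto, Dakar, Dubai, Sofia, Manila, Seoul]
Visit Lagos → queue [Perth, Porto, Dakar, Dubai, Sofia, Manila, Seoul]
Visit Perth → queue [Porto, Dakar, Dubai, Sofia, Manila, Seoul]
Visit Porto → queue [Dakar, Dubai, Sofia, Manila, Seoul]
Visit Dakar → queue [Dubai, Sofia, Manila, Seoul]
Visit Dubai → queue [Sofia, Manila, Seoul]
Visit Sofia → queue [Manila, Seoul]
Visit Manila → queue [Seoul]
Visit Seoul → queue []

Riga -> Hanoi -> Kigali -> Minsk -> Quito -> Vilnius -> Lagos -> Perth -> Porto -> Dakar -> Dubai -> Sofia -> Manila -> Seoul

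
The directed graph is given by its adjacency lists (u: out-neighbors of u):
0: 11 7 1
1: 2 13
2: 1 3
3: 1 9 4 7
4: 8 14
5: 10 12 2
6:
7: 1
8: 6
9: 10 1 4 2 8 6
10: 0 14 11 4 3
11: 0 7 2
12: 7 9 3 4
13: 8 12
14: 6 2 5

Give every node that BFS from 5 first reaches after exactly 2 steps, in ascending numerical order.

0, 1, 3, 4, 7, 9, 11, 14

Level 0: 5
Level 1: 2, 10, 12
Level 2: 0, 1, 3, 4, 7, 9, 11, 14
Level 3: 6, 8, 13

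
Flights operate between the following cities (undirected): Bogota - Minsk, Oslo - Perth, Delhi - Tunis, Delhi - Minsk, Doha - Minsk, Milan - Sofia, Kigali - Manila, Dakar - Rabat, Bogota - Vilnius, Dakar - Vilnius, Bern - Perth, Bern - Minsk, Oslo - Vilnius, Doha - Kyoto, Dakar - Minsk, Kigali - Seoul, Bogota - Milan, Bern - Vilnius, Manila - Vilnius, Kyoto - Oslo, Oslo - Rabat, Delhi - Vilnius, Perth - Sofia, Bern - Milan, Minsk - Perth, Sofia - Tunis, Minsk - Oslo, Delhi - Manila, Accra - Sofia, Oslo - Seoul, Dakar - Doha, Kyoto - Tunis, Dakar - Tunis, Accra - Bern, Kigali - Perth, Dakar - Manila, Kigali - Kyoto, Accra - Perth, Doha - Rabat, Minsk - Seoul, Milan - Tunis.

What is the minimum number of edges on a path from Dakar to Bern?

Level 0: Dakar
Level 1: Doha, Manila, Minsk, Rabat, Tunis, Vilnius
Level 2: Bern, Bogota, Delhi, Kigali, Kyoto, Milan, Oslo, Perth, Seoul, Sofia
Level 3: Accra
Bern first appears at level 2.

2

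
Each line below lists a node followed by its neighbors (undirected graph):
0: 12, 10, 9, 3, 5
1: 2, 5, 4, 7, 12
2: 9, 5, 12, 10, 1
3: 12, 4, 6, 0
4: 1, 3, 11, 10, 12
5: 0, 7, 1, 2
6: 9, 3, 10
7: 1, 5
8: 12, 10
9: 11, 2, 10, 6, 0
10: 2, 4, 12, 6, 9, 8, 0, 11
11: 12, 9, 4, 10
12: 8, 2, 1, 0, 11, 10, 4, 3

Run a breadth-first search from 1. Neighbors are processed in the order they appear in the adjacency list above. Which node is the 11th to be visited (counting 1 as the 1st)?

11

Visit 1; enqueue 2, 5, 4, 7, 12 → queue [2, 5, 4, 7, 12]
Visit 2; enqueue 9, 10 → queue [5, 4, 7, 12, 9, 10]
Visit 5; enqueue 0 → queue [4, 7, 12, 9, 10, 0]
Visit 4; enqueue 3, 11 → queue [7, 12, 9, 10, 0, 3, 11]
Visit 7 → queue [12, 9, 10, 0, 3, 11]
Visit 12; enqueue 8 → queue [9, 10, 0, 3, 11, 8]
Visit 9; enqueue 6 → queue [10, 0, 3, 11, 8, 6]
Visit 10 → queue [0, 3, 11, 8, 6]
Visit 0 → queue [3, 11, 8, 6]
Visit 3 → queue [11, 8, 6]
Visit 11 → queue [8, 6]
Visit 8 → queue [6]
Visit 6 → queue []

Visit order: 1, 2, 5, 4, 7, 12, 9, 10, 0, 3, 11, 8, 6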